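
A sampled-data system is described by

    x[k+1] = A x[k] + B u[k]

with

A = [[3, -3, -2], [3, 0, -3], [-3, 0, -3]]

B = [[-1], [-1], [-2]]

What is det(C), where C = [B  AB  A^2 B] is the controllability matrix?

-9

AB = [[4], [3], [9]]
A^2B = [[-15], [-15], [-39]]
Controllability matrix C = [B  AB  A^2B] = [[-1, 4, -15], [-1, 3, -15], [-2, 9, -39]]
Expanding along the first row, det(C) = (-1)·(3·(-39) - (-15)·9) - 4·((-1)·(-39) - (-15)·(-2)) + (-15)·((-1)·9 - 3·(-2)) = (-1)·18 - 4·9 + (-15)·(-3) = -9
Since det(C) ≠ 0, rank(C) = 3 and the system is completely controllable.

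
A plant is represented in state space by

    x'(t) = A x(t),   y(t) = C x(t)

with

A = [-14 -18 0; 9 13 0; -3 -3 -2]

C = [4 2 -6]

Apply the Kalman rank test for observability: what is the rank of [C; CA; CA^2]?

2

CA = [[-20, -28, 12]]
CA^2 = [[-8, -40, -24]]
Observability matrix O = [C; CA; CA^2] = [[4, 2, -6], [-20, -28, 12], [-8, -40, -24]]
The columns c1, c2, c3 of O are linearly dependent: 2·c1 - c2 + c3 = 0 (check each entry), so rank(O) ≤ 2.
The 2×2 minor from rows 1, 2, columns 1, 2 is 4·(-28) - 2·(-20) = -112 - (-40) = -72 ≠ 0, so rank(O) = 2.
rank(O) = 2 < n = 3, so the pair (A, C) is not completely observable.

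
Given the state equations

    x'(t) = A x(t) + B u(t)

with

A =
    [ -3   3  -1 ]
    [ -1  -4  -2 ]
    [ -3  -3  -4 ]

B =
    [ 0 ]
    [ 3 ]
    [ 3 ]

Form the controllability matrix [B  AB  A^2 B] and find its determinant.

243

AB = [[6], [-18], [-21]]
A^2B = [[-51], [108], [120]]
Controllability matrix C = [B  AB  A^2B] = [[0, 6, -51], [3, -18, 108], [3, -21, 120]]
Expanding along the first row, det(C) = 0·((-18)·120 - 108·(-21)) - 6·(3·120 - 108·3) + (-51)·(3·(-21) - (-18)·3) = 0·108 - 6·36 + (-51)·(-9) = 243
Since det(C) ≠ 0, rank(C) = 3 and the system is completely controllable.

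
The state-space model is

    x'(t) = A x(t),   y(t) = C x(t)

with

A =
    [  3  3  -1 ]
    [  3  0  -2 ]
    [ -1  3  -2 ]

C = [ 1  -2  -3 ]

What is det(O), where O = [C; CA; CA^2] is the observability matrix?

CA = [[0, -6, 9]]
CA^2 = [[-27, 27, -6]]
Observability matrix O = [C; CA; CA^2] = [[1, -2, -3], [0, -6, 9], [-27, 27, -6]]
Expanding along the first row, det(O) = 1·((-6)·(-6) - 9·27) - (-2)·(0·(-6) - 9·(-27)) + (-3)·(0·27 - (-6)·(-27)) = 1·(-207) - (-2)·243 + (-3)·(-162) = 765
Since det(O) ≠ 0, rank(O) = 3 and the system is completely observable.

765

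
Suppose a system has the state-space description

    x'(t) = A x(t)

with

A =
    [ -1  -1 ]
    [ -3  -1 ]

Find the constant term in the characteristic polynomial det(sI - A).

-2

For a 2×2 matrix, det(sI - A) = s^2 - (tr A)s + det A.
tr A = -2, det A = -2.
So p(s) = s^2 + 2s - 2.
The constant term is -2.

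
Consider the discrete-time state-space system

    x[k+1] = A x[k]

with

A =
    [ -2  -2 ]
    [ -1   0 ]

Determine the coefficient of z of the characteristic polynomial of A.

2

For a 2×2 matrix, det(zI - A) = z^2 - (tr A)z + det A.
tr A = -2, det A = -2.
So p(z) = z^2 + 2z - 2.
The coefficient of z is 2.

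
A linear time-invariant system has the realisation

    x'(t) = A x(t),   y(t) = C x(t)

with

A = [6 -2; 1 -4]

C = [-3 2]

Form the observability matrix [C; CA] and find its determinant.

38

CA = [[-16, -2]]
Observability matrix O = [C; CA] = [[-3, 2], [-16, -2]]
det(O) = (-3)·(-2) - 2·(-16) = 6 - (-32) = 38
Since det(O) ≠ 0, rank(O) = 2 and the system is completely observable.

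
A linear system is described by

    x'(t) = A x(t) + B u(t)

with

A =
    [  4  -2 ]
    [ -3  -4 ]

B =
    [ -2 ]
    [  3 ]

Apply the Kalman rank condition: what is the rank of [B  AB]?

AB = [[-14], [-6]]
Controllability matrix C = [B  AB] = [[-2, -14], [3, -6]]
det(C) = (-2)·(-6) - (-14)·3 = 12 - (-42) = 54 ≠ 0, so rank(C) = 2.
rank(C) = 2 = n, so the pair (A, B) is completely controllable.

2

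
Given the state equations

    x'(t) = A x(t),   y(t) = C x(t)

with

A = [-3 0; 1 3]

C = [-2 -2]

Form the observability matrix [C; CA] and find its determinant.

20

CA = [[4, -6]]
Observability matrix O = [C; CA] = [[-2, -2], [4, -6]]
det(O) = (-2)·(-6) - (-2)·4 = 12 - (-8) = 20
Since det(O) ≠ 0, rank(O) = 2 and the system is completely observable.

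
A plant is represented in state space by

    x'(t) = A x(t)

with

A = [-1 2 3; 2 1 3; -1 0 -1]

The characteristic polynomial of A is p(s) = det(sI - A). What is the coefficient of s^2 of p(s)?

Expand det(sI - A) for the 3×3 matrix.
p(s) = s^3 + s^2 - 2s - 2.
(Check: constant term = det(-A) = (-1)^3 det A = -2; coefficient of s^2 = -tr A = 1.)
The coefficient of s^2 is 1.

1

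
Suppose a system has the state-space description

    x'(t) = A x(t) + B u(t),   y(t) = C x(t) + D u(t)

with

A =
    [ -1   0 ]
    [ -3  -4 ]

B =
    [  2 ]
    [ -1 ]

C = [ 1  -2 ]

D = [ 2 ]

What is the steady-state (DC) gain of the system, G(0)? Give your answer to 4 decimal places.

7.5000

G(0) = C(-A)^{-1}B + D = -C A^{-1} B + D.
det A = 4, so A^{-1} = (1/4)·adj(A) = [[-1, 0], [3/4, -1/4]]
A^{-1} B = [-2, 7/4]^T
C A^{-1} B = -11/2
G(0) = D - C A^{-1} B = 2 - (-11/2) = 15/2 ≈ 7.5000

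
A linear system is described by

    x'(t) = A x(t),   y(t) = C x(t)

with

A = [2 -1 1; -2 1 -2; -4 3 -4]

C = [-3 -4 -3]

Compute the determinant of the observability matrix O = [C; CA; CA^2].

-721

CA = [[14, -10, 17]]
CA^2 = [[-20, 27, -34]]
Observability matrix O = [C; CA; CA^2] = [[-3, -4, -3], [14, -10, 17], [-20, 27, -34]]
Expanding along the first row, det(O) = (-3)·((-10)·(-34) - 17·27) - (-4)·(14·(-34) - 17·(-20)) + (-3)·(14·27 - (-10)·(-20)) = (-3)·(-119) - (-4)·(-136) + (-3)·178 = -721
Since det(O) ≠ 0, rank(O) = 3 and the system is completely observable.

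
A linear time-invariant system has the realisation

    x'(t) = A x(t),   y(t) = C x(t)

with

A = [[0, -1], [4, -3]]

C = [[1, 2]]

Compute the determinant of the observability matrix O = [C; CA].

CA = [[8, -7]]
Observability matrix O = [C; CA] = [[1, 2], [8, -7]]
det(O) = 1·(-7) - 2·8 = -7 - 16 = -23
Since det(O) ≠ 0, rank(O) = 2 and the system is completely observable.

-23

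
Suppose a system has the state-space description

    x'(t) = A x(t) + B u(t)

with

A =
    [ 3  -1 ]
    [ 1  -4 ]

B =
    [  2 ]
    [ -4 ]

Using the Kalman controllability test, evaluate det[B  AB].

76

AB = [[10], [18]]
Controllability matrix C = [B  AB] = [[2, 10], [-4, 18]]
det(C) = 2·18 - 10·(-4) = 36 - (-40) = 76
Since det(C) ≠ 0, rank(C) = 2 and the system is completely controllable.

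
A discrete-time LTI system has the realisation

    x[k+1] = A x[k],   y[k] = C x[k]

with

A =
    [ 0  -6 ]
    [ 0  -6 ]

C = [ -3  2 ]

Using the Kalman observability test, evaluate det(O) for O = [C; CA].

CA = [[0, 6]]
Observability matrix O = [C; CA] = [[-3, 2], [0, 6]]
det(O) = (-3)·6 - 2·0 = -18 - 0 = -18
Since det(O) ≠ 0, rank(O) = 2 and the system is completely observable.

-18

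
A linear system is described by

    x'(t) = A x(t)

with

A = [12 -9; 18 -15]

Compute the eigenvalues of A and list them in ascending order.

det(sI - A) = s^2 - (tr A)s + det A, with tr A = 12 + (-15) = -3 and det A = 12·(-15) - (-9)·18 = -180 - (-162) = -18.
So p(s) = det(sI - A) = s^2 + 3s - 18.
Factor s^2 + 3s - 18: two numbers with sum -3 and product -18 are 3 and -6, so s^2 + 3s - 18 = (s - 3)(s + 6).
Hence p(s) = (s - 3) (s + 6), with roots -6, 3.
At least one eigenvalue has non-negative real part, so the system is not asymptotically stable.

-6, 3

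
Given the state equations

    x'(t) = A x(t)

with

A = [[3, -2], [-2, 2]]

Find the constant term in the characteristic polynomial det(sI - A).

2

For a 2×2 matrix, det(sI - A) = s^2 - (tr A)s + det A.
tr A = 5, det A = 2.
So p(s) = s^2 - 5s + 2.
The constant term is 2.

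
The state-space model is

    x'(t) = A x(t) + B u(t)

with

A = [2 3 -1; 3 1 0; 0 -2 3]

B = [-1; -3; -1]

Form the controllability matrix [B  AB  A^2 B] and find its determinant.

-357

AB = [[-10], [-6], [3]]
A^2B = [[-41], [-36], [21]]
Controllability matrix C = [B  AB  A^2B] = [[-1, -10, -41], [-3, -6, -36], [-1, 3, 21]]
Expanding along the first row, det(C) = (-1)·((-6)·21 - (-36)·3) - (-10)·((-3)·21 - (-36)·(-1)) + (-41)·((-3)·3 - (-6)·(-1)) = (-1)·(-18) - (-10)·(-99) + (-41)·(-15) = -357
Since det(C) ≠ 0, rank(C) = 3 and the system is completely controllable.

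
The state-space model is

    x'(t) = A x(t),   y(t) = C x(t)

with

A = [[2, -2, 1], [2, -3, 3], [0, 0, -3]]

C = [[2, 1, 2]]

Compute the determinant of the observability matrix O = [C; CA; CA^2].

340

CA = [[6, -7, -1]]
CA^2 = [[-2, 9, -12]]
Observability matrix O = [C; CA; CA^2] = [[2, 1, 2], [6, -7, -1], [-2, 9, -12]]
Expanding along the first row, det(O) = 2·((-7)·(-12) - (-1)·9) - 1·(6·(-12) - (-1)·(-2)) + 2·(6·9 - (-7)·(-2)) = 2·93 - 1·(-74) + 2·40 = 340
Since det(O) ≠ 0, rank(O) = 3 and the system is completely observable.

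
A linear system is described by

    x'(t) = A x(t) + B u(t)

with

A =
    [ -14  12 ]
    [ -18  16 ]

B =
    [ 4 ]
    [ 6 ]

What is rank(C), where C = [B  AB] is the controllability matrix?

1

AB = [[16], [24]]
Controllability matrix C = [B  AB] = [[4, 16], [6, 24]]
Every column of C is a scalar multiple of column 1 = [4, 6] (multipliers 1, 4), so the columns span a one-dimensional space.
C ≠ 0, hence rank(C) = 1.
rank(C) = 1 < n = 2, so the pair (A, B) is not completely controllable.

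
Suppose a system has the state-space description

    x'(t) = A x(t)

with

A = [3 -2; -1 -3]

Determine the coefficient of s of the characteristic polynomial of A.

0

For a 2×2 matrix, det(sI - A) = s^2 - (tr A)s + det A.
tr A = 0, det A = -11.
So p(s) = s^2 - 11.
The coefficient of s is 0.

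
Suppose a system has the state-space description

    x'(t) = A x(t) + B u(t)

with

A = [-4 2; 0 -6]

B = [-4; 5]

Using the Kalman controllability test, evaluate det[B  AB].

AB = [[26], [-30]]
Controllability matrix C = [B  AB] = [[-4, 26], [5, -30]]
det(C) = (-4)·(-30) - 26·5 = 120 - 130 = -10
Since det(C) ≠ 0, rank(C) = 2 and the system is completely controllable.

-10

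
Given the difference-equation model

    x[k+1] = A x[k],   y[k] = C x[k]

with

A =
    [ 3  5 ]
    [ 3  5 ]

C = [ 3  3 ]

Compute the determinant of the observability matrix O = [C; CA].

36

CA = [[18, 30]]
Observability matrix O = [C; CA] = [[3, 3], [18, 30]]
det(O) = 3·30 - 3·18 = 90 - 54 = 36
Since det(O) ≠ 0, rank(O) = 2 and the system is completely observable.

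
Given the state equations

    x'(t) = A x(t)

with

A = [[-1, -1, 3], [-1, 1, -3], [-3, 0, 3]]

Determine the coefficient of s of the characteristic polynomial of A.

7

Expand det(sI - A) for the 3×3 matrix.
p(s) = s^3 - 3s^2 + 7s + 6.
(Check: constant term = det(-A) = (-1)^3 det A = 6; coefficient of s^2 = -tr A = -3.)
The coefficient of s is 7.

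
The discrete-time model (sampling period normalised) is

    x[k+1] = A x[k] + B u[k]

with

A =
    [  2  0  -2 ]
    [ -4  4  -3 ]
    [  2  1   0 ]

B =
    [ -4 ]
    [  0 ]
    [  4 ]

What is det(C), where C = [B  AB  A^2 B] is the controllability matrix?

AB = [[-16], [4], [-8]]
A^2B = [[-16], [104], [-28]]
Controllability matrix C = [B  AB  A^2B] = [[-4, -16, -16], [0, 4, 104], [4, -8, -28]]
Expanding along the first row, det(C) = (-4)·(4·(-28) - 104·(-8)) - (-16)·(0·(-28) - 104·4) + (-16)·(0·(-8) - 4·4) = (-4)·720 - (-16)·(-416) + (-16)·(-16) = -9280
Since det(C) ≠ 0, rank(C) = 3 and the system is completely controllable.

-9280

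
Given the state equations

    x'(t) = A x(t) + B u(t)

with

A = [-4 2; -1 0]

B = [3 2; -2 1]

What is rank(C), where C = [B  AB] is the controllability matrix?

AB = [[-16, -6], [-3, -2]]
Controllability matrix C = [B  AB] = [[3, 2, -16, -6], [-2, 1, -3, -2]]
Take the 2×2 submatrix of C formed by columns 1, 2: [[3, 2], [-2, 1]]. Its determinant is 3·1 - 2·(-2) = 3 - (-4) = 7 ≠ 0.
So rank(C) ≥ 2; since C has 2 rows, rank(C) = 2.
rank(C) = 2 = n, so the pair (A, B) is completely controllable.

2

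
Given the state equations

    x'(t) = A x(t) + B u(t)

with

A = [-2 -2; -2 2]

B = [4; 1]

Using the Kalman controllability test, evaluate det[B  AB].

-14

AB = [[-10], [-6]]
Controllability matrix C = [B  AB] = [[4, -10], [1, -6]]
det(C) = 4·(-6) - (-10)·1 = -24 - (-10) = -14
Since det(C) ≠ 0, rank(C) = 2 and the system is completely controllable.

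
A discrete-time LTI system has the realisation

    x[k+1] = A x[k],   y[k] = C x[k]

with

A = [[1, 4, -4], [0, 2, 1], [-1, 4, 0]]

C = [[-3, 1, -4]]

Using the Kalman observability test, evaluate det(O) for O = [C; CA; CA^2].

-1078

CA = [[1, -26, 13]]
CA^2 = [[-12, 4, -30]]
Observability matrix O = [C; CA; CA^2] = [[-3, 1, -4], [1, -26, 13], [-12, 4, -30]]
Expanding along the first row, det(O) = (-3)·((-26)·(-30) - 13·4) - 1·(1·(-30) - 13·(-12)) + (-4)·(1·4 - (-26)·(-12)) = (-3)·728 - 1·126 + (-4)·(-308) = -1078
Since det(O) ≠ 0, rank(O) = 3 and the system is completely observable.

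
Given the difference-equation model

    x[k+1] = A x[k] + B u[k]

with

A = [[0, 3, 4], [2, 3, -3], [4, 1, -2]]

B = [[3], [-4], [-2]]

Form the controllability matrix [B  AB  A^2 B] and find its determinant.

AB = [[-20], [0], [12]]
A^2B = [[48], [-76], [-104]]
Controllability matrix C = [B  AB  A^2B] = [[3, -20, 48], [-4, 0, -76], [-2, 12, -104]]
Expanding along the first row, det(C) = 3·(0·(-104) - (-76)·12) - (-20)·((-4)·(-104) - (-76)·(-2)) + 48·((-4)·12 - 0·(-2)) = 3·912 - (-20)·264 + 48·(-48) = 5712
Since det(C) ≠ 0, rank(C) = 3 and the system is completely controllable.

5712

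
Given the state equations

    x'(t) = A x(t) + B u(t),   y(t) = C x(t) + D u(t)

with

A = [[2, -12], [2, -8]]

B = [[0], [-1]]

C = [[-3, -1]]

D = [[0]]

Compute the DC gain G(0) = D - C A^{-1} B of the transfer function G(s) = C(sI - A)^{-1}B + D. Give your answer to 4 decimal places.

-4.7500

G(0) = C(-A)^{-1}B + D = -C A^{-1} B + D.
det A = 8, so A^{-1} = (1/8)·adj(A) = [[-1, 3/2], [-1/4, 1/4]]
A^{-1} B = [-3/2, -1/4]^T
C A^{-1} B = 19/4
G(0) = D - C A^{-1} B = 0 - (19/4) = -19/4 ≈ -4.7500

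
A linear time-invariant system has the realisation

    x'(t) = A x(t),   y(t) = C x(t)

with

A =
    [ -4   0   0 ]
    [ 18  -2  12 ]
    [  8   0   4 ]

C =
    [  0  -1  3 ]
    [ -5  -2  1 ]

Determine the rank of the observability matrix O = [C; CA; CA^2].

CA = [[6, 2, 0], [-8, 4, -20]]
CA^2 = [[12, -4, 24], [-56, -8, -32]]
Observability matrix O = [C; CA; CA^2] = [[0, -1, 3], [-5, -2, 1], [6, 2, 0], [-8, 4, -20], [12, -4, 24], [-56, -8, -32]]
The columns c1, c2, c3 of O are linearly dependent: -c1 + 3·c2 + c3 = 0 (check each entry), so rank(O) ≤ 2.
The 2×2 minor from rows 1, 2, columns 1, 2 is 0·(-2) - (-1)·(-5) = 0 - 5 = -5 ≠ 0, so rank(O) = 2.
rank(O) = 2 < n = 3, so the pair (A, C) is not completely observable.

2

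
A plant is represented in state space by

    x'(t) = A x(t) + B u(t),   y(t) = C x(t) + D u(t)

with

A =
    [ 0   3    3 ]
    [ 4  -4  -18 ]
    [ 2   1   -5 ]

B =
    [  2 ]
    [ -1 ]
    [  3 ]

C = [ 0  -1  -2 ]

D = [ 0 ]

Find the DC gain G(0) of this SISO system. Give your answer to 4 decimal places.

G(0) = C(-A)^{-1}B + D = -C A^{-1} B + D.
det A = -12, so A^{-1} = (1/-12)·adj(A) = [[-19/6, -3/2, 7/2], [4/3, 1/2, -1], [-1, -1/2, 1]]
A^{-1} B = [17/3, -5/6, 3/2]^T
C A^{-1} B = -13/6
G(0) = D - C A^{-1} B = 0 - (-13/6) = 13/6 ≈ 2.1667

2.1667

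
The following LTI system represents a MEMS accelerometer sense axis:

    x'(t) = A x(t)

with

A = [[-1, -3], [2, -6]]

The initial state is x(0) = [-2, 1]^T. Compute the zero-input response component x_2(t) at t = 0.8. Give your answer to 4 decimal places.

-0.2590

det(sI - A) = s^2 - (tr A)s + det A, with tr A = (-1) + (-6) = -7 and det A = (-1)·(-6) - (-3)·2 = 6 - (-6) = 12.
So p(s) = det(sI - A) = s^2 + 7s + 12.
Factor s^2 + 7s + 12: two numbers with sum -7 and product 12 are -3 and -4, so s^2 + 7s + 12 = (s + 3)(s + 4).
Hence p(s) = (s + 3) (s + 4), with roots -4, -3.
The eigenvalues -4, -3 are distinct and real, so A is diagonalisable and x(t) = e^{At} x(0) = V diag(e^{λ_i t}) V^{-1} x(0), where the columns of V are the eigenvectors.
λ = -4: A - (-4)I = [[3, -3], [2, -2]]. Row 1 gives 3·v1 + (-3)·v2 = 0, so take v_1 = [-1, -1]^T.
λ = -3: A - (-3)I = [[2, -3], [2, -3]]. Row 1 gives 2·v1 + (-3)·v2 = 0, so take v_2 = [3, 2]^T.
V = [v_1 v_2] = [[-1, 3], [-1, 2]] has det V = 1, so V^{-1} = adj(V)/det V = [[2, -3], [1, -1]].
Modal coordinates z(0) = V^{-1} x(0): 2·(-2) + (-3)·1 = -7; 1·(-2) + (-1)·1 = -3; so z(0) = [-7, -3]^T.
x_2(t) = Σ_i (v_i)_2 · z_i(0) · e^{λ_i t} (row 2 of V times the modal terms).
x_2(0.8) = (-1)·(-7)·e^{-4·0.8} + 2·(-3)·e^{-3·0.8} = 7·0.040762 + (-6)·0.090718 = -0.2590.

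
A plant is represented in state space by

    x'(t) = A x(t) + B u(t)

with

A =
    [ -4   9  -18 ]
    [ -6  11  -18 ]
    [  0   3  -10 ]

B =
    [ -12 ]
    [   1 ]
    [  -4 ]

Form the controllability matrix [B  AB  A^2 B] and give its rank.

AB = [[129], [155], [43]]
A^2B = [[105], [157], [35]]
Controllability matrix C = [B  AB  A^2B] = [[-12, 129, 105], [1, 155, 157], [-4, 43, 35]]
The rows r1, r2, r3 of C are linearly dependent: -r1 + 3·r3 = 0 (check each entry), so rank(C) ≤ 2.
The 2×2 minor from rows 1, 2, columns 1, 2 is (-12)·155 - 129·1 = -1860 - 129 = -1989 ≠ 0, so rank(C) = 2.
rank(C) = 2 < n = 3, so the pair (A, B) is not completely controllable.

2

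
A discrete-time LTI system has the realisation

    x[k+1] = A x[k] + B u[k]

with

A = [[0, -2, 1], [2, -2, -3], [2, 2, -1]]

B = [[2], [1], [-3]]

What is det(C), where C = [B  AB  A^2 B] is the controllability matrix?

AB = [[-5], [11], [9]]
A^2B = [[-13], [-59], [3]]
Controllability matrix C = [B  AB  A^2B] = [[2, -5, -13], [1, 11, -59], [-3, 9, 3]]
Expanding along the first row, det(C) = 2·(11·3 - (-59)·9) - (-5)·(1·3 - (-59)·(-3)) + (-13)·(1·9 - 11·(-3)) = 2·564 - (-5)·(-174) + (-13)·42 = -288
Since det(C) ≠ 0, rank(C) = 3 and the system is completely controllable.

-288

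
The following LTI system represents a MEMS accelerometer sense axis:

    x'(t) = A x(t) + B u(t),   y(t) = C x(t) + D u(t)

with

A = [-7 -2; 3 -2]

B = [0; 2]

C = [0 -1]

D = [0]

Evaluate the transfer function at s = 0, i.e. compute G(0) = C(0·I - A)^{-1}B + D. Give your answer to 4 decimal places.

G(0) = C(-A)^{-1}B + D = -C A^{-1} B + D.
det A = 20, so A^{-1} = (1/20)·adj(A) = [[-1/10, 1/10], [-3/20, -7/20]]
A^{-1} B = [1/5, -7/10]^T
C A^{-1} B = 7/10
G(0) = D - C A^{-1} B = 0 - (7/10) = -7/10 ≈ -0.7000

-0.7000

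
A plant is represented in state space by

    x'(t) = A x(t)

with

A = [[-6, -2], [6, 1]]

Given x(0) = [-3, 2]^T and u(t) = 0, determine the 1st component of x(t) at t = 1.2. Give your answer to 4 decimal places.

0.2350

det(sI - A) = s^2 - (tr A)s + det A, with tr A = (-6) + 1 = -5 and det A = (-6)·1 - (-2)·6 = -6 - (-12) = 6.
So p(s) = det(sI - A) = s^2 + 5s + 6.
Factor s^2 + 5s + 6: two numbers with sum -5 and product 6 are -2 and -3, so s^2 + 5s + 6 = (s + 2)(s + 3).
Hence p(s) = (s + 2) (s + 3), with roots -3, -2.
The eigenvalues -3, -2 are distinct and real, so A is diagonalisable and x(t) = e^{At} x(0) = V diag(e^{λ_i t}) V^{-1} x(0), where the columns of V are the eigenvectors.
λ = -3: A - (-3)I = [[-3, -2], [6, 4]]. Row 1 gives (-3)·v1 + (-2)·v2 = 0, so take v_1 = [2, -3]^T.
λ = -2: A - (-2)I = [[-4, -2], [6, 3]]. Row 1 gives (-4)·v1 + (-2)·v2 = 0, so take v_2 = [1, -2]^T.
V = [v_1 v_2] = [[2, 1], [-3, -2]] has det V = -1, so V^{-1} = adj(V)/det V = [[2, 1], [-3, -2]].
Modal coordinates z(0) = V^{-1} x(0): 2·(-3) + 1·2 = -4; (-3)·(-3) + (-2)·2 = 5; so z(0) = [-4, 5]^T.
x_1(t) = Σ_i (v_i)_1 · z_i(0) · e^{λ_i t} (row 1 of V times the modal terms).
x_1(1.2) = 2·(-4)·e^{-3·1.2} + 1·5·e^{-2·1.2} = (-8)·0.027324 + 5·0.090718 = 0.2350.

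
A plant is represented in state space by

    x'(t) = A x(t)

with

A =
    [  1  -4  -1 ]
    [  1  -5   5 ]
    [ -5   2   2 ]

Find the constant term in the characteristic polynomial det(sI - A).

Expand det(sI - A) for the 3×3 matrix.
p(s) = s^3 + 2s^2 - 24s - 111.
(Check: constant term = det(-A) = (-1)^3 det A = -111; coefficient of s^2 = -tr A = 2.)
The constant term is -111.

-111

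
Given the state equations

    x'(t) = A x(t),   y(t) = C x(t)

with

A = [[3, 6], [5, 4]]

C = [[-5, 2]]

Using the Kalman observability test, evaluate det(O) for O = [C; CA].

CA = [[-5, -22]]
Observability matrix O = [C; CA] = [[-5, 2], [-5, -22]]
det(O) = (-5)·(-22) - 2·(-5) = 110 - (-10) = 120
Since det(O) ≠ 0, rank(O) = 2 and the system is completely observable.

120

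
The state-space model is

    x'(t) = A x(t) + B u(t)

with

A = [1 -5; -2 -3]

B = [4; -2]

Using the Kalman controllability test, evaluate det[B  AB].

20

AB = [[14], [-2]]
Controllability matrix C = [B  AB] = [[4, 14], [-2, -2]]
det(C) = 4·(-2) - 14·(-2) = -8 - (-28) = 20
Since det(C) ≠ 0, rank(C) = 2 and the system is completely controllable.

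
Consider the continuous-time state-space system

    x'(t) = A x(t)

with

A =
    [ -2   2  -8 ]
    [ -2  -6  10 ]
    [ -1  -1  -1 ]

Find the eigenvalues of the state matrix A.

det(sI - A) = s^3 - (tr A)s^2 + (M11 + M22 + M33)s - det A, where Mii is the 2×2 principal minor of A obtained by deleting row i and column i.
tr A = (-2) + (-6) + (-1) = -9; M11 = (-6)·(-1) - 10·(-1) = 6 - (-10) = 16; M22 = (-2)·(-1) - (-8)·(-1) = 2 - 8 = -6; M33 = (-2)·(-6) - 2·(-2) = 12 - (-4) = 16; sum of minors = 26.
det A = (-2)·((-6)·(-1) - 10·(-1)) - 2·((-2)·(-1) - 10·(-1)) + (-8)·((-2)·(-1) - (-6)·(-1)) = (-2)·16 - 2·12 + (-8)·(-4) = -24.
So p(s) = det(sI - A) = s^3 + 9s^2 + 26s + 24.
Rational-root test: any integer root divides 24. Testing small divisors, s = -2 works: p(-2) = -8 + 36 + (-52) + 24 = 0, so (s + 2) is a factor.
Dividing, p(s) = (s + 2)(s^2 + 7s + 12).
Factor s^2 + 7s + 12: two numbers with sum -7 and product 12 are -3 and -4, so s^2 + 7s + 12 = (s + 3)(s + 4).
Hence p(s) = (s + 2) (s + 3) (s + 4), with roots -4, -3, -2.
All eigenvalues have negative real part, so the system is asymptotically stable.

-4, -3, -2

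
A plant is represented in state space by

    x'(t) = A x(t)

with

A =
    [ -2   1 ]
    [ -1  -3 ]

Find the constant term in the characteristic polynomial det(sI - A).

7

For a 2×2 matrix, det(sI - A) = s^2 - (tr A)s + det A.
tr A = -5, det A = 7.
So p(s) = s^2 + 5s + 7.
The constant term is 7.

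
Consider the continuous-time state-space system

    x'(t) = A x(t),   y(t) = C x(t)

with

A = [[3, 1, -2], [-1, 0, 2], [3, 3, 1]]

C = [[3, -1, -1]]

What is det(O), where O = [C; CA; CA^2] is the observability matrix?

CA = [[7, 0, -9]]
CA^2 = [[-6, -20, -23]]
Observability matrix O = [C; CA; CA^2] = [[3, -1, -1], [7, 0, -9], [-6, -20, -23]]
Expanding along the first row, det(O) = 3·(0·(-23) - (-9)·(-20)) - (-1)·(7·(-23) - (-9)·(-6)) + (-1)·(7·(-20) - 0·(-6)) = 3·(-180) - (-1)·(-215) + (-1)·(-140) = -615
Since det(O) ≠ 0, rank(O) = 3 and the system is completely observable.

-615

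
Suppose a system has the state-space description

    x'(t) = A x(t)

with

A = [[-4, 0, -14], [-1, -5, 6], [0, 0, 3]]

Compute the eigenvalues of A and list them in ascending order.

-5, -4, 3

det(sI - A) = s^3 - (tr A)s^2 + (M11 + M22 + M33)s - det A, where Mii is the 2×2 principal minor of A obtained by deleting row i and column i.
tr A = (-4) + (-5) + 3 = -6; M11 = (-5)·3 - 6·0 = -15 - 0 = -15; M22 = (-4)·3 - (-14)·0 = -12 - 0 = -12; M33 = (-4)·(-5) - 0·(-1) = 20 - 0 = 20; sum of minors = -7.
det A = (-4)·((-5)·3 - 6·0) - 0·((-1)·3 - 6·0) + (-14)·((-1)·0 - (-5)·0) = (-4)·(-15) - 0·(-3) + (-14)·0 = 60.
So p(s) = det(sI - A) = s^3 + 6s^2 - 7s - 60.
Rational-root test: any integer root divides -60. Testing small divisors, s = 3 works: p(3) = 27 + 54 + (-21) + (-60) = 0, so (s - 3) is a factor.
Dividing, p(s) = (s - 3)(s^2 + 9s + 20).
Factor s^2 + 9s + 20: two numbers with sum -9 and product 20 are -4 and -5, so s^2 + 9s + 20 = (s + 4)(s + 5).
Hence p(s) = (s - 3) (s + 4) (s + 5), with roots -5, -4, 3.
At least one eigenvalue has non-negative real part, so the system is not asymptotically stable.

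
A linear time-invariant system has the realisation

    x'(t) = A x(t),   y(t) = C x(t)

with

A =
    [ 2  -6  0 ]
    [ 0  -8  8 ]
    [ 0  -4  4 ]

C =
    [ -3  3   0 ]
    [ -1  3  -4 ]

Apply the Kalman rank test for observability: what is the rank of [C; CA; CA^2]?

2

CA = [[-6, -6, 24], [-2, -2, 8]]
CA^2 = [[-12, -12, 48], [-4, -4, 16]]
Observability matrix O = [C; CA; CA^2] = [[-3, 3, 0], [-1, 3, -4], [-6, -6, 24], [-2, -2, 8], [-12, -12, 48], [-4, -4, 16]]
The columns c1, c2, c3 of O are linearly dependent: 2·c1 + 2·c2 + c3 = 0 (check each entry), so rank(O) ≤ 2.
The 2×2 minor from rows 1, 2, columns 1, 2 is (-3)·3 - 3·(-1) = -9 - (-3) = -6 ≠ 0, so rank(O) = 2.
rank(O) = 2 < n = 3, so the pair (A, C) is not completely observable.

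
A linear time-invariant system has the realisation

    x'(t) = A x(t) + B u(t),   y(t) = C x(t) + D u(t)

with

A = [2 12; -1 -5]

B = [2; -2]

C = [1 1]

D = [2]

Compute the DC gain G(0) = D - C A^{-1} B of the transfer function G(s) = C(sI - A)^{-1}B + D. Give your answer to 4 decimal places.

G(0) = C(-A)^{-1}B + D = -C A^{-1} B + D.
det A = 2, so A^{-1} = (1/2)·adj(A) = [[-5/2, -6], [1/2, 1]]
A^{-1} B = [7, -1]^T
C A^{-1} B = 6
G(0) = D - C A^{-1} B = 2 - (6) = -4

-4.0000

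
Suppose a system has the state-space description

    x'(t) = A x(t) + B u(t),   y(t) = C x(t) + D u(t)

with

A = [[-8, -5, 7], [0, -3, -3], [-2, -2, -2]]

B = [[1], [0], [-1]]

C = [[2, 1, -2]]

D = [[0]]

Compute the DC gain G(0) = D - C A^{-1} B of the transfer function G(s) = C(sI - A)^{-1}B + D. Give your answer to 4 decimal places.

0.2500

G(0) = C(-A)^{-1}B + D = -C A^{-1} B + D.
det A = -72, so A^{-1} = (1/-72)·adj(A) = [[0, 1/3, -1/2], [-1/12, -5/12, 1/3], [1/12, 1/12, -1/3]]
A^{-1} B = [1/2, -5/12, 5/12]^T
C A^{-1} B = -1/4
G(0) = D - C A^{-1} B = 0 - (-1/4) = 1/4 ≈ 0.2500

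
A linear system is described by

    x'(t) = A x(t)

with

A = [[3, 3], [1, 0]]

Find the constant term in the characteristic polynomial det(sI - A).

For a 2×2 matrix, det(sI - A) = s^2 - (tr A)s + det A.
tr A = 3, det A = -3.
So p(s) = s^2 - 3s - 3.
The constant term is -3.

-3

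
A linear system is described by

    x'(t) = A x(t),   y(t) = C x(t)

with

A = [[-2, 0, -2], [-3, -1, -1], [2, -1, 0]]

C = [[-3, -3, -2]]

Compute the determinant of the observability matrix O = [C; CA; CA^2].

CA = [[11, 5, 9]]
CA^2 = [[-19, -14, -27]]
Observability matrix O = [C; CA; CA^2] = [[-3, -3, -2], [11, 5, 9], [-19, -14, -27]]
Expanding along the first row, det(O) = (-3)·(5·(-27) - 9·(-14)) - (-3)·(11·(-27) - 9·(-19)) + (-2)·(11·(-14) - 5·(-19)) = (-3)·(-9) - (-3)·(-126) + (-2)·(-59) = -233
Since det(O) ≠ 0, rank(O) = 3 and the system is completely observable.

-233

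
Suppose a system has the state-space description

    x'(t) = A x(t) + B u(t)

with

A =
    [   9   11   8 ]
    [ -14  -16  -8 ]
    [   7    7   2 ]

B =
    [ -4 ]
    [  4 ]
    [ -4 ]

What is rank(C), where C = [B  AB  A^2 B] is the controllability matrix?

2

AB = [[-24], [24], [-8]]
A^2B = [[-16], [16], [-16]]
Controllability matrix C = [B  AB  A^2B] = [[-4, -24, -16], [4, 24, 16], [-4, -8, -16]]
The rows r1, r2, r3 of C are linearly dependent: r1 + r2 = 0 (check each entry), so rank(C) ≤ 2.
The 2×2 minor from rows 1, 3, columns 1, 2 is (-4)·(-8) - (-24)·(-4) = 32 - 96 = -64 ≠ 0, so rank(C) = 2.
rank(C) = 2 < n = 3, so the pair (A, B) is not completely controllable.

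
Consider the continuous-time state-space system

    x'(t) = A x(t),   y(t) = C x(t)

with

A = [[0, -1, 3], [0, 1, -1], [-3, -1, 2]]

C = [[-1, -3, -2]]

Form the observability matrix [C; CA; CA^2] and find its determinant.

356

CA = [[6, 0, -4]]
CA^2 = [[12, -2, 10]]
Observability matrix O = [C; CA; CA^2] = [[-1, -3, -2], [6, 0, -4], [12, -2, 10]]
Expanding along the first row, det(O) = (-1)·(0·10 - (-4)·(-2)) - (-3)·(6·10 - (-4)·12) + (-2)·(6·(-2) - 0·12) = (-1)·(-8) - (-3)·108 + (-2)·(-12) = 356
Since det(O) ≠ 0, rank(O) = 3 and the system is completely observable.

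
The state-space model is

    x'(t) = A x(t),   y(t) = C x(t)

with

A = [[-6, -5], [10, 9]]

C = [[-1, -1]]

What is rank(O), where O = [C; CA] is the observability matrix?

CA = [[-4, -4]]
Observability matrix O = [C; CA] = [[-1, -1], [-4, -4]]
Every row of O is a scalar multiple of row 1 = [-1, -1] (multipliers 1, 4), so the rows span a one-dimensional space.
O ≠ 0, hence rank(O) = 1.
rank(O) = 1 < n = 2, so the pair (A, C) is not completely observable.

1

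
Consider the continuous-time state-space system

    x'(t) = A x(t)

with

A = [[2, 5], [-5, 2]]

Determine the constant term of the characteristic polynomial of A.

For a 2×2 matrix, det(sI - A) = s^2 - (tr A)s + det A.
tr A = 4, det A = 29.
So p(s) = s^2 - 4s + 29.
The constant term is 29.

29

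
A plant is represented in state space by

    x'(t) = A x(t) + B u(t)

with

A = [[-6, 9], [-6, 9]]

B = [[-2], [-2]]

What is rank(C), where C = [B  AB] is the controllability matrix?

AB = [[-6], [-6]]
Controllability matrix C = [B  AB] = [[-2, -6], [-2, -6]]
Every column of C is a scalar multiple of column 1 = [-2, -2] (multipliers 1, 3), so the columns span a one-dimensional space.
C ≠ 0, hence rank(C) = 1.
rank(C) = 1 < n = 2, so the pair (A, B) is not completely controllable.

1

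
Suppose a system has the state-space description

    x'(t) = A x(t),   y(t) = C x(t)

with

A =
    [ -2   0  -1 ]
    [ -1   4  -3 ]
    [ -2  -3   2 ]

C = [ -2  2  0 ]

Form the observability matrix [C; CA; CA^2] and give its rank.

3

CA = [[2, 8, -4]]
CA^2 = [[-4, 44, -34]]
Observability matrix O = [C; CA; CA^2] = [[-2, 2, 0], [2, 8, -4], [-4, 44, -34]]
det(O) = (-2)·(8·(-34) - (-4)·44) - 2·(2·(-34) - (-4)·(-4)) + 0·(2·44 - 8·(-4)) = (-2)·(-96) - 2·(-84) + 0·120 = 360 ≠ 0, so rank(O) = 3.
rank(O) = 3 = n, so the pair (A, C) is completely observable.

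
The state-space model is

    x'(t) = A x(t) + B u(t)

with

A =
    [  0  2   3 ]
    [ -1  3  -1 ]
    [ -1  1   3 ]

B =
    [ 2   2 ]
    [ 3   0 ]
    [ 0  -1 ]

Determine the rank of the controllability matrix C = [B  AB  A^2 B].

AB = [[6, -3], [7, -1], [1, -5]]
A^2B = [[17, -17], [14, 5], [4, -13]]
Controllability matrix C = [B  AB  A^2B] = [[2, 2, 6, -3, 17, -17], [3, 0, 7, -1, 14, 5], [0, -1, 1, -5, 4, -13]]
Take the 3×3 submatrix of C formed by columns 1, 2, 3: [[2, 2, 6], [3, 0, 7], [0, -1, 1]]. Its determinant is 2·(0·1 - 7·(-1)) - 2·(3·1 - 7·0) + 6·(3·(-1) - 0·0) = 2·7 - 2·3 + 6·(-3) = -10 ≠ 0.
So rank(C) ≥ 3; since C has 3 rows, rank(C) = 3.
rank(C) = 3 = n, so the pair (A, B) is completely controllable.

3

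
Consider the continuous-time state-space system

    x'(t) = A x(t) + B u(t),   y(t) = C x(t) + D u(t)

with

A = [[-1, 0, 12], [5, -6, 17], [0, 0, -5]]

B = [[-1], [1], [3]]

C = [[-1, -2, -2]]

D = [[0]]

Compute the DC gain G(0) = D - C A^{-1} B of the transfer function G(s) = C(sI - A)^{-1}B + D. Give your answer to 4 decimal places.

G(0) = C(-A)^{-1}B + D = -C A^{-1} B + D.
det A = -30, so A^{-1} = (1/-30)·adj(A) = [[-1, 0, -12/5], [-5/6, -1/6, -77/30], [0, 0, -1/5]]
A^{-1} B = [-31/5, -211/30, -3/5]^T
C A^{-1} B = 322/15
G(0) = D - C A^{-1} B = 0 - (322/15) = -322/15 ≈ -21.4667

-21.4667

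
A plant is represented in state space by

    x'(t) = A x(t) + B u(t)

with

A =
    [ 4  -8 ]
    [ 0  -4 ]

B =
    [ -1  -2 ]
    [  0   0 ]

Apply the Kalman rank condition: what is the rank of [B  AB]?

AB = [[-4, -8], [0, 0]]
Controllability matrix C = [B  AB] = [[-1, -2, -4, -8], [0, 0, 0, 0]]
Every column of C is a scalar multiple of column 1 = [-1, 0] (multipliers 1, 2, 4, 8), so the columns span a one-dimensional space.
C ≠ 0, hence rank(C) = 1.
rank(C) = 1 < n = 2, so the pair (A, B) is not completely controllable.

1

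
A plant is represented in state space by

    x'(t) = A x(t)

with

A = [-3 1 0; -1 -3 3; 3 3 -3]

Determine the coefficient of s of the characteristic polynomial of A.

19

Expand det(sI - A) for the 3×3 matrix.
p(s) = s^3 + 9s^2 + 19s - 6.
(Check: constant term = det(-A) = (-1)^3 det A = -6; coefficient of s^2 = -tr A = 9.)
The coefficient of s is 19.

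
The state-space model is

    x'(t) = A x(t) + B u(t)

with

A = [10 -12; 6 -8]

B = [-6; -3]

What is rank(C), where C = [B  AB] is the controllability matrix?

1

AB = [[-24], [-12]]
Controllability matrix C = [B  AB] = [[-6, -24], [-3, -12]]
Every column of C is a scalar multiple of column 1 = [-6, -3] (multipliers 1, 4), so the columns span a one-dimensional space.
C ≠ 0, hence rank(C) = 1.
rank(C) = 1 < n = 2, so the pair (A, B) is not completely controllable.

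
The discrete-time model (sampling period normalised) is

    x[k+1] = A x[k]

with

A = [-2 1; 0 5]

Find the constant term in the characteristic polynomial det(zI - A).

For a 2×2 matrix, det(zI - A) = z^2 - (tr A)z + det A.
tr A = 3, det A = -10.
So p(z) = z^2 - 3z - 10.
The constant term is -10.

-10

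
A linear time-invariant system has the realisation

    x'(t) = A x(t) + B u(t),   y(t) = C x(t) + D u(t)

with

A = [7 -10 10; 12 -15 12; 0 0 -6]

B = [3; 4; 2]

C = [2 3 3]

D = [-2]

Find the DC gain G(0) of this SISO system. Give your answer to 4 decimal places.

5.0000

G(0) = C(-A)^{-1}B + D = -C A^{-1} B + D.
det A = -90, so A^{-1} = (1/-90)·adj(A) = [[-1, 2/3, -1/3], [-4/5, 7/15, -2/5], [0, 0, -1/6]]
A^{-1} B = [-1, -4/3, -1/3]^T
C A^{-1} B = -7
G(0) = D - C A^{-1} B = -2 - (-7) = 5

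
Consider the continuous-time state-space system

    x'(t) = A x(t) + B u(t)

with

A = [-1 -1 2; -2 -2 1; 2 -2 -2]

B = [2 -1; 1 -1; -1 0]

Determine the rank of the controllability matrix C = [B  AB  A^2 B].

AB = [[-5, 2], [-7, 4], [4, 0]]
A^2B = [[20, -6], [28, -12], [-4, -4]]
Controllability matrix C = [B  AB  A^2B] = [[2, -1, -5, 2, 20, -6], [1, -1, -7, 4, 28, -12], [-1, 0, 4, 0, -4, -4]]
Take the 3×3 submatrix of C formed by columns 1, 2, 3: [[2, -1, -5], [1, -1, -7], [-1, 0, 4]]. Its determinant is 2·((-1)·4 - (-7)·0) - (-1)·(1·4 - (-7)·(-1)) + (-5)·(1·0 - (-1)·(-1)) = 2·(-4) - (-1)·(-3) + (-5)·(-1) = -6 ≠ 0.
So rank(C) ≥ 3; since C has 3 rows, rank(C) = 3.
rank(C) = 3 = n, so the pair (A, B) is completely controllable.

3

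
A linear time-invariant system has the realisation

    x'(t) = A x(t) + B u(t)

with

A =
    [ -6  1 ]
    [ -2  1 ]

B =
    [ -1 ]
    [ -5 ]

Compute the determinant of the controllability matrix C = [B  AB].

8

AB = [[1], [-3]]
Controllability matrix C = [B  AB] = [[-1, 1], [-5, -3]]
det(C) = (-1)·(-3) - 1·(-5) = 3 - (-5) = 8
Since det(C) ≠ 0, rank(C) = 2 and the system is completely controllable.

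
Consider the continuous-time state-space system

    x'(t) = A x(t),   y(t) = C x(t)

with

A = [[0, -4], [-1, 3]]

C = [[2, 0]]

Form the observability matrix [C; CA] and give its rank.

2

CA = [[0, -8]]
Observability matrix O = [C; CA] = [[2, 0], [0, -8]]
det(O) = 2·(-8) - 0·0 = -16 - 0 = -16 ≠ 0, so rank(O) = 2.
rank(O) = 2 = n, so the pair (A, C) is completely observable.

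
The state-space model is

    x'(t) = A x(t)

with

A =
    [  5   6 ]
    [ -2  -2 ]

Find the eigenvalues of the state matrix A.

1, 2

det(sI - A) = s^2 - (tr A)s + det A, with tr A = 5 + (-2) = 3 and det A = 5·(-2) - 6·(-2) = -10 - (-12) = 2.
So p(s) = det(sI - A) = s^2 - 3s + 2.
Factor s^2 - 3s + 2: two numbers with sum 3 and product 2 are 2 and 1, so s^2 - 3s + 2 = (s - 2)(s - 1).
Hence p(s) = (s - 2) (s - 1), with roots 1, 2.
At least one eigenvalue has non-negative real part, so the system is not asymptotically stable.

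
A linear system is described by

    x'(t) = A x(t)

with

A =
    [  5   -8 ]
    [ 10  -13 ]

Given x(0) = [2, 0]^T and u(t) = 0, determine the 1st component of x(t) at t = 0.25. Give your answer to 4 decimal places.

det(sI - A) = s^2 - (tr A)s + det A, with tr A = 5 + (-13) = -8 and det A = 5·(-13) - (-8)·10 = -65 - (-80) = 15.
So p(s) = det(sI - A) = s^2 + 8s + 15.
Factor s^2 + 8s + 15: two numbers with sum -8 and product 15 are -3 and -5, so s^2 + 8s + 15 = (s + 3)(s + 5).
Hence p(s) = (s + 3) (s + 5), with roots -5, -3.
The eigenvalues -5, -3 are distinct and real, so A is diagonalisable and x(t) = e^{At} x(0) = V diag(e^{λ_i t}) V^{-1} x(0), where the columns of V are the eigenvectors.
λ = -5: A - (-5)I = [[10, -8], [10, -8]]. Row 1 gives 10·v1 + (-8)·v2 = 0, so take v_1 = [4, 5]^T.
λ = -3: A - (-3)I = [[8, -8], [10, -10]]. Row 1 gives 8·v1 + (-8)·v2 = 0, so take v_2 = [1, 1]^T.
V = [v_1 v_2] = [[4, 1], [5, 1]] has det V = -1, so V^{-1} = adj(V)/det V = [[-1, 1], [5, -4]].
Modal coordinates z(0) = V^{-1} x(0): (-1)·2 + 1·0 = -2; 5·2 + (-4)·0 = 10; so z(0) = [-2, 10]^T.
x_1(t) = Σ_i (v_i)_1 · z_i(0) · e^{λ_i t} (row 1 of V times the modal terms).
x_1(0.25) = 4·(-2)·e^{-5·0.25} + 1·10·e^{-3·0.25} = (-8)·0.286505 + 10·0.472367 = 2.4316.

2.4316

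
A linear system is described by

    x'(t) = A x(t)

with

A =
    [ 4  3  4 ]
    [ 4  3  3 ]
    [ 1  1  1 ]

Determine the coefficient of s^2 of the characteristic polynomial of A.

Expand det(sI - A) for the 3×3 matrix.
p(s) = s^3 - 8s^2 - 1.
(Check: constant term = det(-A) = (-1)^3 det A = -1; coefficient of s^2 = -tr A = -8.)
The coefficient of s^2 is -8.

-8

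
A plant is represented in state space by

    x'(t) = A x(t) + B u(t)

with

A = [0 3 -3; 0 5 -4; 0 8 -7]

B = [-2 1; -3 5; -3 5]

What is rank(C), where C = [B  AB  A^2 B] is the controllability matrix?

AB = [[0, 0], [-3, 5], [-3, 5]]
A^2B = [[0, 0], [-3, 5], [-3, 5]]
Controllability matrix C = [B  AB  A^2B] = [[-2, 1, 0, 0, 0, 0], [-3, 5, -3, 5, -3, 5], [-3, 5, -3, 5, -3, 5]]
The rows r1, r2, r3 of C are linearly dependent: -r2 + r3 = 0 (check each entry), so rank(C) ≤ 2.
The 2×2 minor from rows 1, 2, columns 1, 2 is (-2)·5 - 1·(-3) = -10 - (-3) = -7 ≠ 0, so rank(C) = 2.
rank(C) = 2 < n = 3, so the pair (A, B) is not completely controllable.

2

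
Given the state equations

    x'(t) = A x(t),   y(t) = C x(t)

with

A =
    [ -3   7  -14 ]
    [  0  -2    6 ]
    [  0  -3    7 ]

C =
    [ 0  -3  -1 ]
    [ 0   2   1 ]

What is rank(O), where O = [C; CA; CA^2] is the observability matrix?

CA = [[0, 9, -25], [0, -7, 19]]
CA^2 = [[0, 57, -121], [0, -43, 91]]
Observability matrix O = [C; CA; CA^2] = [[0, -3, -1], [0, 2, 1], [0, 9, -25], [0, -7, 19], [0, 57, -121], [0, -43, 91]]
Column 1 of O is identically zero, so rank(O) ≤ 2.
The 2×2 minor from rows 1, 2, columns 2, 3 is (-3)·1 - (-1)·2 = -3 - (-2) = -1 ≠ 0, so rank(O) = 2.
rank(O) = 2 < n = 3, so the pair (A, C) is not completely observable.

2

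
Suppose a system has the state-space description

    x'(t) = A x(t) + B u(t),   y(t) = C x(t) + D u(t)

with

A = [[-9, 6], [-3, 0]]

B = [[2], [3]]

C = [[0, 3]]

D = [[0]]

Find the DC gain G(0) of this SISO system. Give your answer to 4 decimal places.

3.5000

G(0) = C(-A)^{-1}B + D = -C A^{-1} B + D.
det A = 18, so A^{-1} = (1/18)·adj(A) = [[0, -1/3], [1/6, -1/2]]
A^{-1} B = [-1, -7/6]^T
C A^{-1} B = -7/2
G(0) = D - C A^{-1} B = 0 - (-7/2) = 7/2 ≈ 3.5000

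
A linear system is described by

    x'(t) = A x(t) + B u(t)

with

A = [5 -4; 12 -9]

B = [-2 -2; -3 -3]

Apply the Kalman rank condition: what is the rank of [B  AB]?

AB = [[2, 2], [3, 3]]
Controllability matrix C = [B  AB] = [[-2, -2, 2, 2], [-3, -3, 3, 3]]
Every column of C is a scalar multiple of column 1 = [-2, -3] (multipliers 1, 1, -1, -1), so the columns span a one-dimensional space.
C ≠ 0, hence rank(C) = 1.
rank(C) = 1 < n = 2, so the pair (A, B) is not completely controllable.

1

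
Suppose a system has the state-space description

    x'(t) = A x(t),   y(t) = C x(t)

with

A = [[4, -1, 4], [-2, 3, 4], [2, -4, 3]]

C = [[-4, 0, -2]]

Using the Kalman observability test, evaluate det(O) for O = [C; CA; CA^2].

-5760

CA = [[-20, 12, -22]]
CA^2 = [[-148, 144, -98]]
Observability matrix O = [C; CA; CA^2] = [[-4, 0, -2], [-20, 12, -22], [-148, 144, -98]]
Expanding along the first row, det(O) = (-4)·(12·(-98) - (-22)·144) - 0·((-20)·(-98) - (-22)·(-148)) + (-2)·((-20)·144 - 12·(-148)) = (-4)·1992 - 0·(-1296) + (-2)·(-1104) = -5760
Since det(O) ≠ 0, rank(O) = 3 and the system is completely observable.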